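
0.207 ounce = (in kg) 0.005868. Check: 1 ounce = 0.028349523 kg, so 0.207 ounce = 0.207 * 0.028349523 = 0.0058683513 kg. Result: 0.0058683513 kg ≈ 0.005868 kg (4 s.f.).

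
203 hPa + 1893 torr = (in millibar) 2727. Check: 1 hPa = 100 Pa, so 203 hPa = 203 * 100 = 20300 Pa. 1 torr = 133.32237 Pa, so 1893 torr = 1893 * 133.32237 = 252379.24 Pa. Sum: 20300 + 252379.24 = 272679.24 Pa. 1 millibar = 100 Pa, so 272679.24 Pa = 272679.24 / 100 = 2726.7924 millibar ≈ 2727 millibar (4 s.f.).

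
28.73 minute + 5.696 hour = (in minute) 1 minute = 60 s, so 28.73 minute = 28.73 * 60 = 1723.8 s. 1 hour = 3600 s, so 5.696 hour = 5.696 * 3600 = 20505.6 s. Sum: 1723.8 + 20505.6 = 22229.4 s. 1 minute = 60 s, so 22229.4 s = 22229.4 / 60 = 370.49 minute ≈ 370.5 minute (4 s.f.). Final answer: 370.5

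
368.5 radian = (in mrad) 368.5 radian = 368.5 rad. 1 mrad = 0.001 rad, so 368.5 rad = 368.5 / 0.001 = 368500 mrad ≈ 3.685e+05 mrad (4 s.f.). Final answer: 3.685e+05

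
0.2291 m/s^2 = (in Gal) 22.91. Check: 1 Gal = 0.01 m/s^2, so 0.2291 m/s^2 = 0.2291 / 0.01 = 22.91 Gal.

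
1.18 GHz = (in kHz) 1.18e+06. Check: 1 GHz = 1e+09 Hz, so 1.18 GHz = 1.18 * 1e+09 = 1.18e+09 Hz. 1 kHz = 1000 Hz, so 1.18e+09 Hz = 1.18e+09 / 1000 = 1180000 kHz ≈ 1.18e+06 kHz (4 s.f.).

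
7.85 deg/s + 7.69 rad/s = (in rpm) 1 deg/s = 0.017453293 rad/s, so 7.85 deg/s = 7.85 * 0.017453293 = 0.13700835 rad/s. 7.69 rad/s is already in rad/s. Sum: 0.13700835 + 7.69 = 7.8270083 rad/s. 1 rpm = 0.10471976 rad/s, so 7.8270083 rad/s = 7.8270083 / 0.10471976 = 74.742424 rpm ≈ 74.74 rpm (4 s.f.). Final answer: 74.74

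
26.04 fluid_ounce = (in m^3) 1 fluid_ounce = 2.957353e-05 m^3, so 26.04 fluid_ounce = 26.04 * 2.957353e-05 = 0.00077009471 m^3. Result: 0.00077009471 m^3 ≈ 0.0007701 m^3 (4 s.f.). Final answer: 0.0007701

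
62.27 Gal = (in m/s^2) 1 Gal = 0.01 m/s^2, so 62.27 Gal = 62.27 * 0.01 = 0.6227 m/s^2. Result: 0.6227 m/s^2. Final answer: 0.6227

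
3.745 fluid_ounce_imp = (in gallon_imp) 0.02341. Check: 1 fluid_ounce_imp = 2.8413063e-05 m^3, so 3.745 fluid_ounce_imp = 3.745 * 2.8413063e-05 = 0.00010640692 m^3. 1 gallon_imp = 0.00454609 m^3, so 0.00010640692 m^3 = 0.00010640692 / 0.00454609 = 0.02340625 gallon_imp ≈ 0.02341 gallon_imp (4 s.f.).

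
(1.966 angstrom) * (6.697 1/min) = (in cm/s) 2.194e-09. Check: 1 angstrom = 1e-10 m, so 1.966 angstrom = 1.966 * 1e-10 = 1.966e-10 m. 1 1/min = 0.016666667 Hz, so 6.697 1/min = 6.697 * 0.016666667 = 0.11161667 Hz. Combine: 1.966e-10 m * 0.11161667 Hz = 2.1943837e-11 m/s. 1 cm/s = 0.01 m/s, so 2.1943837e-11 m/s = 2.1943837e-11 / 0.01 = 2.1943837e-09 cm/s ≈ 2.194e-09 cm/s (4 s.f.).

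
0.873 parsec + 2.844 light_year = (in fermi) 1 parsec = 3.0856776e+16 m, so 0.873 parsec = 0.873 * 3.0856776e+16 = 2.6937965e+16 m. 1 light_year = 9.4607305e+15 m, so 2.844 light_year = 2.844 * 9.4607305e+15 = 2.6906317e+16 m. Sum: 2.6937965e+16 + 2.6906317e+16 = 5.3844283e+16 m. 1 fermi = 1e-15 m, so 5.3844283e+16 m = 5.3844283e+16 / 1e-15 = 5.3844283e+31 fermi ≈ 5.384e+31 fermi (4 s.f.). Final answer: 5.384e+31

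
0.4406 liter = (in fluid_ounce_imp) 1 liter = 0.001 m^3, so 0.4406 liter = 0.4406 * 0.001 = 0.0004406 m^3. 1 fluid_ounce_imp = 2.8413063e-05 m^3, so 0.0004406 m^3 = 0.0004406 / 2.8413063e-05 = 15.506952 fluid_ounce_imp ≈ 15.51 fluid_ounce_imp (4 s.f.). Final answer: 15.51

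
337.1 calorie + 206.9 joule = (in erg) 1 calorie = 4.184 J, so 337.1 calorie = 337.1 * 4.184 = 1410.4264 J. 206.9 joule = 206.9 J. Sum: 1410.4264 + 206.9 = 1617.3264 J. 1 erg = 1e-07 J, so 1617.3264 J = 1617.3264 / 1e-07 = 1.6173264e+10 erg ≈ 1.617e+10 erg (4 s.f.). Final answer: 1.617e+10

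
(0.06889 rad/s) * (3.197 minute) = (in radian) 0.06889 rad/s is already in rad/s. 1 minute = 60 s, so 3.197 minute = 3.197 * 60 = 191.82 s. Combine: 0.06889 rad/s * 191.82 s = 13.21448 rad. 13.21448 rad = 13.21448 radian ≈ 13.21 radian (4 s.f.). Final answer: 13.21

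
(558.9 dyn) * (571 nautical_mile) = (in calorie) 1 dyn = 1e-05 N, so 558.9 dyn = 558.9 * 1e-05 = 0.005589 N. 1 nautical_mile = 1852 m, so 571 nautical_mile = 571 * 1852 = 1057492 m. Combine: 0.005589 N * 1057492 m = 5910.3228 J. 1 calorie = 4.184 J, so 5910.3228 J = 5910.3228 / 4.184 = 1412.601 calorie ≈ 1413 calorie (4 s.f.). Final answer: 1413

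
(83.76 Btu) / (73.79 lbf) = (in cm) 2.692e+04. Check: 1 Btu = 1055.0559 J, so 83.76 Btu = 83.76 * 1055.0559 = 88371.478 J. 1 lbf = 4.4482216 N, so 73.79 lbf = 73.79 * 4.4482216 = 328.23427 N. Combine: 88371.478 J / 328.23427 N = 269.23294 m. 1 cm = 0.01 m, so 269.23294 m = 269.23294 / 0.01 = 26923.294 cm ≈ 2.692e+04 cm (4 s.f.).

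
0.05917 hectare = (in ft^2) 6369. Check: 1 hectare = 10000 m^2, so 0.05917 hectare = 0.05917 * 10000 = 591.7 m^2. 1 ft^2 = 0.09290304 m^2, so 591.7 m^2 = 591.7 / 0.09290304 = 6369.0058 ft^2 ≈ 6369 ft^2 (4 s.f.).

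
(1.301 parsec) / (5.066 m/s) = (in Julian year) 2.511e+08. Check: 1 parsec = 3.0856776e+16 m, so 1.301 parsec = 1.301 * 3.0856776e+16 = 4.0144665e+16 m. 5.066 m/s is already in m/s. Combine: 4.0144665e+16 m / 5.066 m/s = 7.9243319e+15 s. 1 Julian year = 31557600 s, so 7.9243319e+15 s = 7.9243319e+15 / 31557600 = 2.5110692e+08 Julian year ≈ 2.511e+08 Julian year (4 s.f.).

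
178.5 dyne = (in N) 0.001785. Check: 1 dyne = 1e-05 N, so 178.5 dyne = 178.5 * 1e-05 = 0.001785 N. Result: 0.001785 N.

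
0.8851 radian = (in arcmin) 0.8851 radian = 0.8851 rad. 1 arcmin = 0.00029088821 rad, so 0.8851 rad = 0.8851 / 0.00029088821 = 3042.7497 arcmin ≈ 3043 arcmin (4 s.f.). Final answer: 3043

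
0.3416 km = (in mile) 0.2123. Check: 1 km = 1000 m, so 0.3416 km = 0.3416 * 1000 = 341.6 m. 1 mile = 1609.344 m, so 341.6 m = 341.6 / 1609.344 = 0.2122604 mile ≈ 0.2123 mile (4 s.f.).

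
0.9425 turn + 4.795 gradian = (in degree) 1 turn = 6.2831853 rad, so 0.9425 turn = 0.9425 * 6.2831853 = 5.9219022 rad. 1 gradian = 0.015707963 rad, so 4.795 gradian = 4.795 * 0.015707963 = 0.075319684 rad. Sum: 5.9219022 + 0.075319684 = 5.9972218 rad. 1 degree = 0.017453293 rad, so 5.9972218 rad = 5.9972218 / 0.017453293 = 343.6155 degree ≈ 343.6 degree (4 s.f.). Final answer: 343.6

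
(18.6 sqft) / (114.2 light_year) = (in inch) 6.297e-17. Check: 1 sqft = 0.09290304 m^2, so 18.6 sqft = 18.6 * 0.09290304 = 1.7279965 m^2. 1 light_year = 9.4607305e+15 m, so 114.2 light_year = 114.2 * 9.4607305e+15 = 1.0804154e+18 m. Combine: 1.7279965 m^2 / 1.0804154e+18 m = 1.5993816e-18 m. 1 inch = 0.0254 m, so 1.5993816e-18 m = 1.5993816e-18 / 0.0254 = 6.296778e-17 inch ≈ 6.297e-17 inch (4 s.f.).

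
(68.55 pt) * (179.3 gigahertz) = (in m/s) 4.336e+09. Check: 1 pt = 0.00035277778 m, so 68.55 pt = 68.55 * 0.00035277778 = 0.024182917 m. 1 gigahertz = 1e+09 Hz, so 179.3 gigahertz = 179.3 * 1e+09 = 1.793e+11 Hz. Combine: 0.024182917 m * 1.793e+11 Hz = 4.335997e+09 m/s. Result: 4.335997e+09 m/s ≈ 4.336e+09 m/s (4 s.f.).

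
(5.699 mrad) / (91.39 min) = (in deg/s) 5.955e-05. Check: 1 mrad = 0.001 rad, so 5.699 mrad = 5.699 * 0.001 = 0.005699 rad. 1 min = 60 s, so 91.39 min = 91.39 * 60 = 5483.4 s. Combine: 0.005699 rad / 5483.4 s = 1.0393187e-06 rad/s. 1 deg/s = 0.017453293 rad/s, so 1.0393187e-06 rad/s = 1.0393187e-06 / 0.017453293 = 5.9548573e-05 deg/s ≈ 5.955e-05 deg/s (4 s.f.).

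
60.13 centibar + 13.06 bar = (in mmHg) 1.025e+04. Check: 1 centibar = 1000 Pa, so 60.13 centibar = 60.13 * 1000 = 60130 Pa. 1 bar = 100000 Pa, so 13.06 bar = 13.06 * 100000 = 1306000 Pa. Sum: 60130 + 1306000 = 1366130 Pa. 1 mmHg = 133.32237 Pa, so 1366130 Pa = 1366130 / 133.32237 = 10246.818 mmHg ≈ 1.025e+04 mmHg (4 s.f.).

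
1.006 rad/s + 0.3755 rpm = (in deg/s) 1.006 rad/s is already in rad/s. 1 rpm = 0.10471976 rad/s, so 0.3755 rpm = 0.3755 * 0.10471976 = 0.039322268 rad/s. Sum: 1.006 + 0.039322268 = 1.0453223 rad/s. 1 deg/s = 0.017453293 rad/s, so 1.0453223 rad/s = 1.0453223 / 0.017453293 = 59.892554 deg/s ≈ 59.89 deg/s (4 s.f.). Final answer: 59.89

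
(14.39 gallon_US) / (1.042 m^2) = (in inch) 2.058. Check: 1 gallon_US = 0.0037854118 m^3, so 14.39 gallon_US = 14.39 * 0.0037854118 = 0.054472076 m^3. 1.042 m^2 is already in m^2. Combine: 0.054472076 m^3 / 1.042 m^2 = 0.052276464 m. 1 inch = 0.0254 m, so 0.052276464 m = 0.052276464 / 0.0254 = 2.0581285 inch ≈ 2.058 inch (4 s.f.).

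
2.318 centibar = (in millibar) 1 centibar = 1000 Pa, so 2.318 centibar = 2.318 * 1000 = 2318 Pa. 1 millibar = 100 Pa, so 2318 Pa = 2318 / 100 = 23.18 millibar. Final answer: 23.18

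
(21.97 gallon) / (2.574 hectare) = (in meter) 3.231e-06. Check: 1 gallon = 0.0037854118 m^3, so 21.97 gallon = 21.97 * 0.0037854118 = 0.083165497 m^3. 1 hectare = 10000 m^2, so 2.574 hectare = 2.574 * 10000 = 25740 m^2. Combine: 0.083165497 m^3 / 25740 m^2 = 3.2309828e-06 m. 3.2309828e-06 m = 3.2309828e-06 meter ≈ 3.231e-06 meter (4 s.f.).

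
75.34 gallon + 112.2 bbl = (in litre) 1.812e+04. Check: 1 gallon = 0.0037854118 m^3, so 75.34 gallon = 75.34 * 0.0037854118 = 0.28519292 m^3. 1 bbl = 0.15898729 m^3, so 112.2 bbl = 112.2 * 0.15898729 = 17.838374 m^3. Sum: 0.28519292 + 17.838374 = 18.123567 m^3. 1 litre = 0.001 m^3, so 18.123567 m^3 = 18.123567 / 0.001 = 18123.567 litre ≈ 1.812e+04 litre (4 s.f.).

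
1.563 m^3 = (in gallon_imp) 1 gallon_imp = 0.00454609 m^3, so 1.563 m^3 = 1.563 / 0.00454609 = 343.81194 gallon_imp ≈ 343.8 gallon_imp (4 s.f.). Final answer: 343.8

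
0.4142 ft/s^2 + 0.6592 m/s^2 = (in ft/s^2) 2.577. Check: 1 ft/s^2 = 0.3048 m/s^2, so 0.4142 ft/s^2 = 0.4142 * 0.3048 = 0.12624816 m/s^2. 0.6592 m/s^2 is already in m/s^2. Sum: 0.12624816 + 0.6592 = 0.78544816 m/s^2. 1 ft/s^2 = 0.3048 m/s^2, so 0.78544816 m/s^2 = 0.78544816 / 0.3048 = 2.5769297 ft/s^2 ≈ 2.577 ft/s^2 (4 s.f.).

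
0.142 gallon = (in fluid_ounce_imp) 18.92. Check: 1 gallon = 0.0037854118 m^3, so 0.142 gallon = 0.142 * 0.0037854118 = 0.00053752847 m^3. 1 fluid_ounce_imp = 2.8413063e-05 m^3, so 0.00053752847 m^3 = 0.00053752847 / 2.8413063e-05 = 18.918357 fluid_ounce_imp ≈ 18.92 fluid_ounce_imp (4 s.f.).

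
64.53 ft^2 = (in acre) 0.001481. Check: 1 ft^2 = 0.09290304 m^2, so 64.53 ft^2 = 64.53 * 0.09290304 = 5.9950332 m^2. 1 acre = 4046.8564 m^2, so 5.9950332 m^2 = 5.9950332 / 4046.8564 = 0.001481405 acre ≈ 0.001481 acre (4 s.f.).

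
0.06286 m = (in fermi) 6.286e+13. Check: 1 fermi = 1e-15 m, so 0.06286 m = 0.06286 / 1e-15 = 6.286e+13 fermi.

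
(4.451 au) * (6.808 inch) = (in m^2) 1.151e+11. Check: 1 au = 1.4959787e+11 m, so 4.451 au = 4.451 * 1.4959787e+11 = 6.6586012e+11 m. 1 inch = 0.0254 m, so 6.808 inch = 6.808 * 0.0254 = 0.1729232 m. Combine: 6.6586012e+11 m * 0.1729232 m = 1.1514266e+11 m^2. Result: 1.1514266e+11 m^2 ≈ 1.151e+11 m^2 (4 s.f.).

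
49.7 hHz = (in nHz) 1 hHz = 100 Hz, so 49.7 hHz = 49.7 * 100 = 4970 Hz. 1 nHz = 1e-09 Hz, so 4970 Hz = 4970 / 1e-09 = 4.97e+12 nHz. Final answer: 4.97e+12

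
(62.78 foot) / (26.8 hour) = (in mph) 0.0004437. Check: 1 foot = 0.3048 m, so 62.78 foot = 62.78 * 0.3048 = 19.135344 m. 1 hour = 3600 s, so 26.8 hour = 26.8 * 3600 = 96480 s. Combine: 19.135344 m / 96480 s = 0.00019833483 m/s. 1 mph = 0.44704 m/s, so 0.00019833483 m/s = 0.00019833483 / 0.44704 = 0.00044366237 mph ≈ 0.0004437 mph (4 s.f.).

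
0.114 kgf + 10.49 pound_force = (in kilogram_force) 1 kgf = 9.80665 N, so 0.114 kgf = 0.114 * 9.80665 = 1.1179581 N. 1 pound_force = 4.4482216 N, so 10.49 pound_force = 10.49 * 4.4482216 = 46.661845 N. Sum: 1.1179581 + 46.661845 = 47.779803 N. 1 kilogram_force = 9.80665 N, so 47.779803 N = 47.779803 / 9.80665 = 4.872184 kilogram_force ≈ 4.872 kilogram_force (4 s.f.). Final answer: 4.872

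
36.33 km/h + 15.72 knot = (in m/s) 18.18. Check: 1 km/h = 0.27777778 m/s, so 36.33 km/h = 36.33 * 0.27777778 = 10.091667 m/s. 1 knot = 0.51444444 m/s, so 15.72 knot = 15.72 * 0.51444444 = 8.0870667 m/s. Sum: 10.091667 + 8.0870667 = 18.178733 m/s. Result: 18.178733 m/s ≈ 18.18 m/s (4 s.f.).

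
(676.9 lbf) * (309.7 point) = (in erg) 1 lbf = 4.4482216 N, so 676.9 lbf = 676.9 * 4.4482216 = 3011.0012 N. 1 point = 0.00035277778 m, so 309.7 point = 309.7 * 0.00035277778 = 0.10925528 m. Combine: 3011.0012 N * 0.10925528 m = 328.96777 J. 1 erg = 1e-07 J, so 328.96777 J = 328.96777 / 1e-07 = 3.2896777e+09 erg ≈ 3.29e+09 erg (4 s.f.). Final answer: 3.29e+09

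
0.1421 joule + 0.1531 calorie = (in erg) 0.1421 joule = 0.1421 J. 1 calorie = 4.184 J, so 0.1531 calorie = 0.1531 * 4.184 = 0.6405704 J. Sum: 0.1421 + 0.6405704 = 0.7826704 J. 1 erg = 1e-07 J, so 0.7826704 J = 0.7826704 / 1e-07 = 7826704 erg ≈ 7.827e+06 erg (4 s.f.). Final answer: 7.827e+06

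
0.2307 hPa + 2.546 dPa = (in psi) 1 hPa = 100 Pa, so 0.2307 hPa = 0.2307 * 100 = 23.07 Pa. 1 dPa = 0.1 Pa, so 2.546 dPa = 2.546 * 0.1 = 0.2546 Pa. Sum: 23.07 + 0.2546 = 23.3246 Pa. 1 psi = 6894.7573 Pa, so 23.3246 Pa = 23.3246 / 6894.7573 = 0.0033829472 psi ≈ 0.003383 psi (4 s.f.). Final answer: 0.003383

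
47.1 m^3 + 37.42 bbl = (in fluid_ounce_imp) 1.867e+06. Check: 47.1 m^3 is already in m^3. 1 bbl = 0.15898729 m^3, so 37.42 bbl = 37.42 * 0.15898729 = 5.9493046 m^3. Sum: 47.1 + 5.9493046 = 53.049305 m^3. 1 fluid_ounce_imp = 2.8413063e-05 m^3, so 53.049305 m^3 = 53.049305 / 2.8413063e-05 = 1867074.5 fluid_ounce_imp ≈ 1.867e+06 fluid_ounce_imp (4 s.f.).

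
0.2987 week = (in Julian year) 1 week = 604800 s, so 0.2987 week = 0.2987 * 604800 = 180653.76 s. 1 Julian year = 31557600 s, so 180653.76 s = 180653.76 / 31557600 = 0.0057245722 Julian year ≈ 0.005725 Julian year (4 s.f.). Final answer: 0.005725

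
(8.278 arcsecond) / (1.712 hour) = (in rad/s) 6.512e-09. Check: 1 arcsecond = 4.8481368e-06 rad, so 8.278 arcsecond = 8.278 * 4.8481368e-06 = 4.0132877e-05 rad. 1 hour = 3600 s, so 1.712 hour = 1.712 * 3600 = 6163.2 s. Combine: 4.0132877e-05 rad / 6163.2 s = 6.5116947e-09 rad/s. Result: 6.5116947e-09 rad/s ≈ 6.512e-09 rad/s (4 s.f.).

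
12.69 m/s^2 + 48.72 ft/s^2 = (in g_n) 12.69 m/s^2 is already in m/s^2. 1 ft/s^2 = 0.3048 m/s^2, so 48.72 ft/s^2 = 48.72 * 0.3048 = 14.849856 m/s^2. Sum: 12.69 + 14.849856 = 27.539856 m/s^2. 1 g_n = 9.80665 m/s^2, so 27.539856 m/s^2 = 27.539856 / 9.80665 = 2.8082838 g_n ≈ 2.808 g_n (4 s.f.). Final answer: 2.808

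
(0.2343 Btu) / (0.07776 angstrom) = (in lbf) 1 Btu = 1055.0559 J, so 0.2343 Btu = 0.2343 * 1055.0559 = 247.19959 J. 1 angstrom = 1e-10 m, so 0.07776 angstrom = 0.07776 * 1e-10 = 7.776e-12 m. Combine: 247.19959 J / 7.776e-12 m = 3.179007e+13 N. 1 lbf = 4.4482216 N, so 3.179007e+13 N = 3.179007e+13 / 4.4482216 = 7.1466921e+12 lbf ≈ 7.147e+12 lbf (4 s.f.). Final answer: 7.147e+12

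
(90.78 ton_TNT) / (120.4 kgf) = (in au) 1 ton_TNT = 4.184e+09 J, so 90.78 ton_TNT = 90.78 * 4.184e+09 = 3.7982352e+11 J. 1 kgf = 9.80665 N, so 120.4 kgf = 120.4 * 9.80665 = 1180.7207 N. Combine: 3.7982352e+11 J / 1180.7207 N = 3.2168787e+08 m. 1 au = 1.4959787e+11 m, so 3.2168787e+08 m = 3.2168787e+08 / 1.4959787e+11 = 0.0021503506 au ≈ 0.00215 au (4 s.f.). Final answer: 0.00215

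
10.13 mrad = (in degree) 0.5804. Check: 1 mrad = 0.001 rad, so 10.13 mrad = 10.13 * 0.001 = 0.01013 rad. 1 degree = 0.017453293 rad, so 0.01013 rad = 0.01013 / 0.017453293 = 0.58040625 degree ≈ 0.5804 degree (4 s.f.).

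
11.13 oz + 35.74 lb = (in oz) 1 oz = 0.028349523 kg, so 11.13 oz = 11.13 * 0.028349523 = 0.31553019 kg. 1 lb = 0.45359237 kg, so 35.74 lb = 35.74 * 0.45359237 = 16.211391 kg. Sum: 0.31553019 + 16.211391 = 16.526921 kg. 1 oz = 0.028349523 kg, so 16.526921 kg = 16.526921 / 0.028349523 = 582.97 oz ≈ 583 oz (4 s.f.). Final answer: 583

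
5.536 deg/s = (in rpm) 1 deg/s = 0.017453293 rad/s, so 5.536 deg/s = 5.536 * 0.017453293 = 0.096621427 rad/s. 1 rpm = 0.10471976 rad/s, so 0.096621427 rad/s = 0.096621427 / 0.10471976 = 0.92266667 rpm ≈ 0.9227 rpm (4 s.f.). Final answer: 0.9227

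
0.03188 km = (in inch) 1255. Check: 1 km = 1000 m, so 0.03188 km = 0.03188 * 1000 = 31.88 m. 1 inch = 0.0254 m, so 31.88 m = 31.88 / 0.0254 = 1255.1181 inch ≈ 1255 inch (4 s.f.).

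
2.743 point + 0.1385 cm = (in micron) 2353. Check: 1 point = 0.00035277778 m, so 2.743 point = 2.743 * 0.00035277778 = 0.00096766944 m. 1 cm = 0.01 m, so 0.1385 cm = 0.1385 * 0.01 = 0.001385 m. Sum: 0.00096766944 + 0.001385 = 0.0023526694 m. 1 micron = 1e-06 m, so 0.0023526694 m = 0.0023526694 / 1e-06 = 2352.6694 micron ≈ 2353 micron (4 s.f.).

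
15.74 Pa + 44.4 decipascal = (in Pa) 15.74 Pa is already in Pa. 1 decipascal = 0.1 Pa, so 44.4 decipascal = 44.4 * 0.1 = 4.44 Pa. Sum: 15.74 + 4.44 = 20.18 Pa. Result: 20.18 Pa. Final answer: 20.18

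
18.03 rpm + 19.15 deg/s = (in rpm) 1 rpm = 0.10471976 rad/s, so 18.03 rpm = 18.03 * 0.10471976 = 1.8880972 rad/s. 1 deg/s = 0.017453293 rad/s, so 19.15 deg/s = 19.15 * 0.017453293 = 0.33423055 rad/s. Sum: 1.8880972 + 0.33423055 = 2.2223277 rad/s. 1 rpm = 0.10471976 rad/s, so 2.2223277 rad/s = 2.2223277 / 0.10471976 = 21.221667 rpm ≈ 21.22 rpm (4 s.f.). Final answer: 21.22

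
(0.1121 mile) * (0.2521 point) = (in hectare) 1 mile = 1609.344 m, so 0.1121 mile = 0.1121 * 1609.344 = 180.40746 m. 1 point = 0.00035277778 m, so 0.2521 point = 0.2521 * 0.00035277778 = 8.8935278e-05 m. Combine: 180.40746 m * 8.8935278e-05 m = 0.016044588 m^2. 1 hectare = 10000 m^2, so 0.016044588 m^2 = 0.016044588 / 10000 = 1.6044588e-06 hectare ≈ 1.604e-06 hectare (4 s.f.). Final answer: 1.604e-06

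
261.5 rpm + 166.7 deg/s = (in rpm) 1 rpm = 0.10471976 rad/s, so 261.5 rpm = 261.5 * 0.10471976 = 27.384216 rad/s. 1 deg/s = 0.017453293 rad/s, so 166.7 deg/s = 166.7 * 0.017453293 = 2.9094639 rad/s. Sum: 27.384216 + 2.9094639 = 30.29368 rad/s. 1 rpm = 0.10471976 rad/s, so 30.29368 rad/s = 30.29368 / 0.10471976 = 289.28333 rpm ≈ 289.3 rpm (4 s.f.). Final answer: 289.3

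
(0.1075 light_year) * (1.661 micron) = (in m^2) 1 light_year = 9.4607305e+15 m, so 0.1075 light_year = 0.1075 * 9.4607305e+15 = 1.0170285e+15 m. 1 micron = 1e-06 m, so 1.661 micron = 1.661 * 1e-06 = 1.661e-06 m. Combine: 1.0170285e+15 m * 1.661e-06 m = 1.6892844e+09 m^2. Result: 1.6892844e+09 m^2 ≈ 1.689e+09 m^2 (4 s.f.). Final answer: 1.689e+09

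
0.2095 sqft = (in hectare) 1 sqft = 0.09290304 m^2, so 0.2095 sqft = 0.2095 * 0.09290304 = 0.019463187 m^2. 1 hectare = 10000 m^2, so 0.019463187 m^2 = 0.019463187 / 10000 = 1.9463187e-06 hectare ≈ 1.946e-06 hectare (4 s.f.). Final answer: 1.946e-06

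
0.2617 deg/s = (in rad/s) 1 deg/s = 0.017453293 rad/s, so 0.2617 deg/s = 0.2617 * 0.017453293 = 0.0045675267 rad/s. Result: 0.0045675267 rad/s ≈ 0.004568 rad/s (4 s.f.). Final answer: 0.004568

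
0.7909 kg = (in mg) 7.909e+05. Check: 1 mg = 1e-06 kg, so 0.7909 kg = 0.7909 / 1e-06 = 790900 mg ≈ 7.909e+05 mg (4 s.f.).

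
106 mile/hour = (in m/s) 1 mile/hour = 0.44704 m/s, so 106 mile/hour = 106 * 0.44704 = 47.38624 m/s. Result: 47.38624 m/s ≈ 47.39 m/s (4 s.f.). Final answer: 47.39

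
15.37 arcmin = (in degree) 1 arcmin = 0.00029088821 rad, so 15.37 arcmin = 15.37 * 0.00029088821 = 0.0044709518 rad. 1 degree = 0.017453293 rad, so 0.0044709518 rad = 0.0044709518 / 0.017453293 = 0.25616667 degree ≈ 0.2562 degree (4 s.f.). Final answer: 0.2562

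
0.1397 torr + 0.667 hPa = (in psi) 1 torr = 133.32237 Pa, so 0.1397 torr = 0.1397 * 133.32237 = 18.625135 Pa. 1 hPa = 100 Pa, so 0.667 hPa = 0.667 * 100 = 66.7 Pa. Sum: 18.625135 + 66.7 = 85.325135 Pa. 1 psi = 6894.7573 Pa, so 85.325135 Pa = 85.325135 / 6894.7573 = 0.012375365 psi ≈ 0.01238 psi (4 s.f.). Final answer: 0.01238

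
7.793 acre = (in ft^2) 1 acre = 4046.8564 m^2, so 7.793 acre = 7.793 * 4046.8564 = 31537.152 m^2. 1 ft^2 = 0.09290304 m^2, so 31537.152 m^2 = 31537.152 / 0.09290304 = 339463.08 ft^2 ≈ 3.395e+05 ft^2 (4 s.f.). Final answer: 3.395e+05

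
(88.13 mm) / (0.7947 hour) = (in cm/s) 1 mm = 0.001 m, so 88.13 mm = 88.13 * 0.001 = 0.08813 m. 1 hour = 3600 s, so 0.7947 hour = 0.7947 * 3600 = 2860.92 s. Combine: 0.08813 m / 2860.92 s = 3.0804776e-05 m/s. 1 cm/s = 0.01 m/s, so 3.0804776e-05 m/s = 3.0804776e-05 / 0.01 = 0.0030804776 cm/s ≈ 0.00308 cm/s (4 s.f.). Final answer: 0.00308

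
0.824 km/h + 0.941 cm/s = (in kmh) 1 km/h = 0.27777778 m/s, so 0.824 km/h = 0.824 * 0.27777778 = 0.22888889 m/s. 1 cm/s = 0.01 m/s, so 0.941 cm/s = 0.941 * 0.01 = 0.00941 m/s. Sum: 0.22888889 + 0.00941 = 0.23829889 m/s. 1 kmh = 0.27777778 m/s, so 0.23829889 m/s = 0.23829889 / 0.27777778 = 0.857876 kmh ≈ 0.8579 kmh (4 s.f.). Final answer: 0.8579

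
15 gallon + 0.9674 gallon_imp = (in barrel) 0.3848. Check: 1 gallon = 0.0037854118 m^3, so 15 gallon = 15 * 0.0037854118 = 0.056781177 m^3. 1 gallon_imp = 0.00454609 m^3, so 0.9674 gallon_imp = 0.9674 * 0.00454609 = 0.0043978875 m^3. Sum: 0.056781177 + 0.0043978875 = 0.061179064 m^3. 1 barrel = 0.15898729 m^3, so 0.061179064 m^3 = 0.061179064 / 0.15898729 = 0.38480474 barrel ≈ 0.3848 barrel (4 s.f.).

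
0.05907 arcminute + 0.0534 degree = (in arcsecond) 195.8. Check: 1 arcminute = 0.00029088821 rad, so 0.05907 arcminute = 0.05907 * 0.00029088821 = 1.7182766e-05 rad. 1 degree = 0.017453293 rad, so 0.0534 degree = 0.0534 * 0.017453293 = 0.00093200582 rad. Sum: 1.7182766e-05 + 0.00093200582 = 0.00094918859 rad. 1 arcsecond = 4.8481368e-06 rad, so 0.00094918859 rad = 0.00094918859 / 4.8481368e-06 = 195.7842 arcsecond ≈ 195.8 arcsecond (4 s.f.).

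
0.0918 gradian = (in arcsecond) 297.4. Check: 1 gradian = 0.015707963 rad, so 0.0918 gradian = 0.0918 * 0.015707963 = 0.001441991 rad. 1 arcsecond = 4.8481368e-06 rad, so 0.001441991 rad = 0.001441991 / 4.8481368e-06 = 297.432 arcsecond ≈ 297.4 arcsecond (4 s.f.).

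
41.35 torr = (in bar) 1 torr = 133.32237 Pa, so 41.35 torr = 41.35 * 133.32237 = 5512.8799 Pa. 1 bar = 100000 Pa, so 5512.8799 Pa = 5512.8799 / 100000 = 0.055128799 bar ≈ 0.05513 bar (4 s.f.). Final answer: 0.05513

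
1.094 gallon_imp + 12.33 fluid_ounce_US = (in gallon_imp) 1 gallon_imp = 0.00454609 m^3, so 1.094 gallon_imp = 1.094 * 0.00454609 = 0.0049734225 m^3. 1 fluid_ounce_US = 2.957353e-05 m^3, so 12.33 fluid_ounce_US = 12.33 * 2.957353e-05 = 0.00036464162 m^3. Sum: 0.0049734225 + 0.00036464162 = 0.0053380641 m^3. 1 gallon_imp = 0.00454609 m^3, so 0.0053380641 m^3 = 0.0053380641 / 0.00454609 = 1.1742099 gallon_imp ≈ 1.174 gallon_imp (4 s.f.). Final answer: 1.174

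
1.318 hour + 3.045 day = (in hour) 1 hour = 3600 s, so 1.318 hour = 1.318 * 3600 = 4744.8 s. 1 day = 86400 s, so 3.045 day = 3.045 * 86400 = 263088 s. Sum: 4744.8 + 263088 = 267832.8 s. 1 hour = 3600 s, so 267832.8 s = 267832.8 / 3600 = 74.398 hour ≈ 74.4 hour (4 s.f.). Final answer: 74.4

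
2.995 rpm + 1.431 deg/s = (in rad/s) 1 rpm = 0.10471976 rad/s, so 2.995 rpm = 2.995 * 0.10471976 = 0.31363567 rad/s. 1 deg/s = 0.017453293 rad/s, so 1.431 deg/s = 1.431 * 0.017453293 = 0.024975662 rad/s. Sum: 0.31363567 + 0.024975662 = 0.33861133 rad/s. Result: 0.33861133 rad/s ≈ 0.3386 rad/s (4 s.f.). Final answer: 0.3386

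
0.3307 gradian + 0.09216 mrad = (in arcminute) 18.17. Check: 1 gradian = 0.015707963 rad, so 0.3307 gradian = 0.3307 * 0.015707963 = 0.0051946235 rad. 1 mrad = 0.001 rad, so 0.09216 mrad = 0.09216 * 0.001 = 9.216e-05 rad. Sum: 0.0051946235 + 9.216e-05 = 0.0052867835 rad. 1 arcminute = 0.00029088821 rad, so 0.0052867835 rad = 0.0052867835 / 0.00029088821 = 18.174623 arcminute ≈ 18.17 arcminute (4 s.f.).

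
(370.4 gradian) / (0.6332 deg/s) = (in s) 526.5. Check: 1 gradian = 0.015707963 rad, so 370.4 gradian = 370.4 * 0.015707963 = 5.8182296 rad. 1 deg/s = 0.017453293 rad/s, so 0.6332 deg/s = 0.6332 * 0.017453293 = 0.011051425 rad/s. Combine: 5.8182296 rad / 0.011051425 rad/s = 526.46873 s. Result: 526.46873 s ≈ 526.5 s (4 s.f.).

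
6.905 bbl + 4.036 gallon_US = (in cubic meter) 1.113. Check: 1 bbl = 0.15898729 m^3, so 6.905 bbl = 6.905 * 0.15898729 = 1.0978073 m^3. 1 gallon_US = 0.0037854118 m^3, so 4.036 gallon_US = 4.036 * 0.0037854118 = 0.015277922 m^3. Sum: 1.0978073 + 0.015277922 = 1.1130852 m^3. 1.1130852 m^3 = 1.1130852 cubic meter ≈ 1.113 cubic meter (4 s.f.).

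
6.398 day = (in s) 5.528e+05. Check: 1 day = 86400 s, so 6.398 day = 6.398 * 86400 = 552787.2 s. Result: 552787.2 s ≈ 5.528e+05 s (4 s.f.).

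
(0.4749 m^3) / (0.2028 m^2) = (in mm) 0.4749 m^3 is already in m^3. 0.2028 m^2 is already in m^2. Combine: 0.4749 m^3 / 0.2028 m^2 = 2.341716 m. 1 mm = 0.001 m, so 2.341716 m = 2.341716 / 0.001 = 2341.716 mm ≈ 2342 mm (4 s.f.). Final answer: 2342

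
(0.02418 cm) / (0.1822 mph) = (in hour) 1 cm = 0.01 m, so 0.02418 cm = 0.02418 * 0.01 = 0.0002418 m. 1 mph = 0.44704 m/s, so 0.1822 mph = 0.1822 * 0.44704 = 0.081450688 m/s. Combine: 0.0002418 m / 0.081450688 m/s = 0.0029686674 s. 1 hour = 3600 s, so 0.0029686674 s = 0.0029686674 / 3600 = 8.2462983e-07 hour ≈ 8.246e-07 hour (4 s.f.). Final answer: 8.246e-07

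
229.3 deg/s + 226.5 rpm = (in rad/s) 27.72. Check: 1 deg/s = 0.017453293 rad/s, so 229.3 deg/s = 229.3 * 0.017453293 = 4.00204 rad/s. 1 rpm = 0.10471976 rad/s, so 226.5 rpm = 226.5 * 0.10471976 = 23.719025 rad/s. Sum: 4.00204 + 23.719025 = 27.721065 rad/s. Result: 27.721065 rad/s ≈ 27.72 rad/s (4 s.f.).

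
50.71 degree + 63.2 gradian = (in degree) 1 degree = 0.017453293 rad, so 50.71 degree = 50.71 * 0.017453293 = 0.88505646 rad. 1 gradian = 0.015707963 rad, so 63.2 gradian = 63.2 * 0.015707963 = 0.99274328 rad. Sum: 0.88505646 + 0.99274328 = 1.8777997 rad. 1 degree = 0.017453293 rad, so 1.8777997 rad = 1.8777997 / 0.017453293 = 107.59 degree ≈ 107.6 degree (4 s.f.). Final answer: 107.6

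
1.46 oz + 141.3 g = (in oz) 6.444. Check: 1 oz = 0.028349523 kg, so 1.46 oz = 1.46 * 0.028349523 = 0.041390304 kg. 1 g = 0.001 kg, so 141.3 g = 141.3 * 0.001 = 0.1413 kg. Sum: 0.041390304 + 0.1413 = 0.1826903 kg. 1 oz = 0.028349523 kg, so 0.1826903 kg = 0.1826903 / 0.028349523 = 6.4442108 oz ≈ 6.444 oz (4 s.f.).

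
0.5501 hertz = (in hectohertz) 0.5501 hertz = 0.5501 Hz. 1 hectohertz = 100 Hz, so 0.5501 Hz = 0.5501 / 100 = 0.005501 hectohertz. Final answer: 0.005501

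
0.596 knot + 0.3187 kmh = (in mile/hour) 0.8839. Check: 1 knot = 0.51444444 m/s, so 0.596 knot = 0.596 * 0.51444444 = 0.30660889 m/s. 1 kmh = 0.27777778 m/s, so 0.3187 kmh = 0.3187 * 0.27777778 = 0.088527778 m/s. Sum: 0.30660889 + 0.088527778 = 0.39513667 m/s. 1 mile/hour = 0.44704 m/s, so 0.39513667 m/s = 0.39513667 / 0.44704 = 0.88389555 mile/hour ≈ 0.8839 mile/hour (4 s.f.).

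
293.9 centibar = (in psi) 1 centibar = 1000 Pa, so 293.9 centibar = 293.9 * 1000 = 293900 Pa. 1 psi = 6894.7573 Pa, so 293900 Pa = 293900 / 6894.7573 = 42.626591 psi ≈ 42.63 psi (4 s.f.). Final answer: 42.63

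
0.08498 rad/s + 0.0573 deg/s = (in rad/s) 0.08598. Check: 0.08498 rad/s is already in rad/s. 1 deg/s = 0.017453293 rad/s, so 0.0573 deg/s = 0.0573 * 0.017453293 = 0.0010000737 rad/s. Sum: 0.08498 + 0.0010000737 = 0.085980074 rad/s. Result: 0.085980074 rad/s ≈ 0.08598 rad/s (4 s.f.).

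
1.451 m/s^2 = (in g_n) 1 g_n = 9.80665 m/s^2, so 1.451 m/s^2 = 1.451 / 9.80665 = 0.14796082 g_n ≈ 0.148 g_n (4 s.f.). Final answer: 0.148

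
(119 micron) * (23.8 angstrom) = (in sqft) 3.049e-12. Check: 1 micron = 1e-06 m, so 119 micron = 119 * 1e-06 = 0.000119 m. 1 angstrom = 1e-10 m, so 23.8 angstrom = 23.8 * 1e-10 = 2.38e-09 m. Combine: 0.000119 m * 2.38e-09 m = 2.8322e-13 m^2. 1 sqft = 0.09290304 m^2, so 2.8322e-13 m^2 = 2.8322e-13 / 0.09290304 = 3.0485547e-12 sqft ≈ 3.049e-12 sqft (4 s.f.).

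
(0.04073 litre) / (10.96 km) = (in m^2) 1 litre = 0.001 m^3, so 0.04073 litre = 0.04073 * 0.001 = 4.073e-05 m^3. 1 km = 1000 m, so 10.96 km = 10.96 * 1000 = 10960 m. Combine: 4.073e-05 m^3 / 10960 m = 3.7162409e-09 m^2. Result: 3.7162409e-09 m^2 ≈ 3.716e-09 m^2 (4 s.f.). Final answer: 3.716e-09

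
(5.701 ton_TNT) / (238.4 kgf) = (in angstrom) 1 ton_TNT = 4.184e+09 J, so 5.701 ton_TNT = 5.701 * 4.184e+09 = 2.3852984e+10 J. 1 kgf = 9.80665 N, so 238.4 kgf = 238.4 * 9.80665 = 2337.9054 N. Combine: 2.3852984e+10 J / 2337.9054 N = 10202716 m. 1 angstrom = 1e-10 m, so 10202716 m = 10202716 / 1e-10 = 1.0202716e+17 angstrom ≈ 1.02e+17 angstrom (4 s.f.). Final answer: 1.02e+17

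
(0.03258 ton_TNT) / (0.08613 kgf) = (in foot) 5.295e+08. Check: 1 ton_TNT = 4.184e+09 J, so 0.03258 ton_TNT = 0.03258 * 4.184e+09 = 1.3631472e+08 J. 1 kgf = 9.80665 N, so 0.08613 kgf = 0.08613 * 9.80665 = 0.84464676 N. Combine: 1.3631472e+08 J / 0.84464676 N = 1.6138666e+08 m. 1 foot = 0.3048 m, so 1.6138666e+08 m = 1.6138666e+08 / 0.3048 = 5.2948379e+08 foot ≈ 5.295e+08 foot (4 s.f.).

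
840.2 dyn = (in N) 1 dyn = 1e-05 N, so 840.2 dyn = 840.2 * 1e-05 = 0.008402 N. Result: 0.008402 N. Final answer: 0.008402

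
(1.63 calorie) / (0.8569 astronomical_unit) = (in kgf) 1 calorie = 4.184 J, so 1.63 calorie = 1.63 * 4.184 = 6.81992 J. 1 astronomical_unit = 1.4959787e+11 m, so 0.8569 astronomical_unit = 0.8569 * 1.4959787e+11 = 1.2819042e+11 m. Combine: 6.81992 J / 1.2819042e+11 m = 5.3201481e-11 N. 1 kgf = 9.80665 N, so 5.3201481e-11 N = 5.3201481e-11 / 9.80665 = 5.4250413e-12 kgf ≈ 5.425e-12 kgf (4 s.f.). Final answer: 5.425e-12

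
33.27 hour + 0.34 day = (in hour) 41.43. Check: 1 hour = 3600 s, so 33.27 hour = 33.27 * 3600 = 119772 s. 1 day = 86400 s, so 0.34 day = 0.34 * 86400 = 29376 s. Sum: 119772 + 29376 = 149148 s. 1 hour = 3600 s, so 149148 s = 149148 / 3600 = 41.43 hour.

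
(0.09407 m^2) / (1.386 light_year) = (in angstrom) 0.09407 m^2 is already in m^2. 1 light_year = 9.4607305e+15 m, so 1.386 light_year = 1.386 * 9.4607305e+15 = 1.3112572e+16 m. Combine: 0.09407 m^2 / 1.3112572e+16 m = 7.1740309e-18 m. 1 angstrom = 1e-10 m, so 7.1740309e-18 m = 7.1740309e-18 / 1e-10 = 7.1740309e-08 angstrom ≈ 7.174e-08 angstrom (4 s.f.). Final answer: 7.174e-08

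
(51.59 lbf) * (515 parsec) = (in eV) 2.276e+40. Check: 1 lbf = 4.4482216 N, so 51.59 lbf = 51.59 * 4.4482216 = 229.48375 N. 1 parsec = 3.0856776e+16 m, so 515 parsec = 515 * 3.0856776e+16 = 1.589124e+19 m. Combine: 229.48375 N * 1.589124e+19 m = 3.6467813e+21 J. 1 eV = 1.6021766e-19 J, so 3.6467813e+21 J = 3.6467813e+21 / 1.6021766e-19 = 2.2761419e+40 eV ≈ 2.276e+40 eV (4 s.f.).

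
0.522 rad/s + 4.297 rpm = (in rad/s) 0.522 rad/s is already in rad/s. 1 rpm = 0.10471976 rad/s, so 4.297 rpm = 4.297 * 0.10471976 = 0.44998079 rad/s. Sum: 0.522 + 0.44998079 = 0.97198079 rad/s. Result: 0.97198079 rad/s ≈ 0.972 rad/s (4 s.f.). Final answer: 0.972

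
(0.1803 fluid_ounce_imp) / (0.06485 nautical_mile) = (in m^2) 4.265e-08. Check: 1 fluid_ounce_imp = 2.8413063e-05 m^3, so 0.1803 fluid_ounce_imp = 0.1803 * 2.8413063e-05 = 5.1228752e-06 m^3. 1 nautical_mile = 1852 m, so 0.06485 nautical_mile = 0.06485 * 1852 = 120.1022 m. Combine: 5.1228752e-06 m^3 / 120.1022 m = 4.2654299e-08 m^2. Result: 4.2654299e-08 m^2 ≈ 4.265e-08 m^2 (4 s.f.).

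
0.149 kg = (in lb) 1 lb = 0.45359237 kg, so 0.149 kg = 0.149 / 0.45359237 = 0.32848877 lb ≈ 0.3285 lb (4 s.f.). Final answer: 0.3285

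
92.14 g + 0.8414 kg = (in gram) 1 g = 0.001 kg, so 92.14 g = 92.14 * 0.001 = 0.09214 kg. 0.8414 kg is already in kg. Sum: 0.09214 + 0.8414 = 0.93354 kg. 1 gram = 0.001 kg, so 0.93354 kg = 0.93354 / 0.001 = 933.54 gram ≈ 933.5 gram (4 s.f.). Final answer: 933.5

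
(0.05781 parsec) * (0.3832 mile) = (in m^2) 1.1e+18. Check: 1 parsec = 3.0856776e+16 m, so 0.05781 parsec = 0.05781 * 3.0856776e+16 = 1.7838302e+15 m. 1 mile = 1609.344 m, so 0.3832 mile = 0.3832 * 1609.344 = 616.70062 m. Combine: 1.7838302e+15 m * 616.70062 m = 1.1000892e+18 m^2. Result: 1.1000892e+18 m^2 ≈ 1.1e+18 m^2 (4 s.f.).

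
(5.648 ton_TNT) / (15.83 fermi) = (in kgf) 1.522e+23. Check: 1 ton_TNT = 4.184e+09 J, so 5.648 ton_TNT = 5.648 * 4.184e+09 = 2.3631232e+10 J. 1 fermi = 1e-15 m, so 15.83 fermi = 15.83 * 1e-15 = 1.583e-14 m. Combine: 2.3631232e+10 J / 1.583e-14 m = 1.4928131e+24 N. 1 kgf = 9.80665 N, so 1.4928131e+24 N = 1.4928131e+24 / 9.80665 = 1.5222458e+23 kgf ≈ 1.522e+23 kgf (4 s.f.).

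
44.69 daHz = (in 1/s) 1 daHz = 10 Hz, so 44.69 daHz = 44.69 * 10 = 446.9 Hz. 446.9 Hz = 446.9 1/s. Final answer: 446.9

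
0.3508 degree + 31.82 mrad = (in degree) 1 degree = 0.017453293 rad, so 0.3508 degree = 0.3508 * 0.017453293 = 0.006122615 rad. 1 mrad = 0.001 rad, so 31.82 mrad = 31.82 * 0.001 = 0.03182 rad. Sum: 0.006122615 + 0.03182 = 0.037942615 rad. 1 degree = 0.017453293 rad, so 0.037942615 rad = 0.037942615 / 0.017453293 = 2.1739517 degree ≈ 2.174 degree (4 s.f.). Final answer: 2.174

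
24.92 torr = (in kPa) 1 torr = 133.32237 Pa, so 24.92 torr = 24.92 * 133.32237 = 3322.3934 Pa. 1 kPa = 1000 Pa, so 3322.3934 Pa = 3322.3934 / 1000 = 3.3223934 kPa ≈ 3.322 kPa (4 s.f.). Final answer: 3.322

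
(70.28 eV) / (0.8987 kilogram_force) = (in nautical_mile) 1 eV = 1.6021766e-19 J, so 70.28 eV = 70.28 * 1.6021766e-19 = 1.1260097e-17 J. 1 kilogram_force = 9.80665 N, so 0.8987 kilogram_force = 0.8987 * 9.80665 = 8.8132364 N. Combine: 1.1260097e-17 J / 8.8132364 N = 1.2776348e-18 m. 1 nautical_mile = 1852 m, so 1.2776348e-18 m = 1.2776348e-18 / 1852 = 6.898676e-22 nautical_mile ≈ 6.899e-22 nautical_mile (4 s.f.). Final answer: 6.899e-22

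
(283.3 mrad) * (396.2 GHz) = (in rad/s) 1 mrad = 0.001 rad, so 283.3 mrad = 283.3 * 0.001 = 0.2833 rad. 1 GHz = 1e+09 Hz, so 396.2 GHz = 396.2 * 1e+09 = 3.962e+11 Hz. Combine: 0.2833 rad * 3.962e+11 Hz = 1.1224346e+11 rad/s. Result: 1.1224346e+11 rad/s ≈ 1.122e+11 rad/s (4 s.f.). Final answer: 1.122e+11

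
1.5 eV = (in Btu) 2.278e-22. Check: 1 eV = 1.6021766e-19 J, so 1.5 eV = 1.5 * 1.6021766e-19 = 2.403265e-19 J. 1 Btu = 1055.0559 J, so 2.403265e-19 J = 2.403265e-19 / 1055.0559 = 2.2778557e-22 Btu ≈ 2.278e-22 Btu (4 s.f.).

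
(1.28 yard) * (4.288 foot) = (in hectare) 0.000153. Check: 1 yard = 0.9144 m, so 1.28 yard = 1.28 * 0.9144 = 1.170432 m. 1 foot = 0.3048 m, so 4.288 foot = 4.288 * 0.3048 = 1.3069824 m. Combine: 1.170432 m * 1.3069824 m = 1.529734 m^2. 1 hectare = 10000 m^2, so 1.529734 m^2 = 1.529734 / 10000 = 0.0001529734 hectare ≈ 0.000153 hectare (4 s.f.).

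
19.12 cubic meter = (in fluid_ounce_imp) 6.729e+05. Check: 19.12 cubic meter = 19.12 m^3. 1 fluid_ounce_imp = 2.8413063e-05 m^3, so 19.12 m^3 = 19.12 / 2.8413063e-05 = 672929.92 fluid_ounce_imp ≈ 6.729e+05 fluid_ounce_imp (4 s.f.).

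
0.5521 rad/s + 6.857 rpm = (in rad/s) 1.27. Check: 0.5521 rad/s is already in rad/s. 1 rpm = 0.10471976 rad/s, so 6.857 rpm = 6.857 * 0.10471976 = 0.71806336 rad/s. Sum: 0.5521 + 0.71806336 = 1.2701634 rad/s. Result: 1.2701634 rad/s ≈ 1.27 rad/s (4 s.f.).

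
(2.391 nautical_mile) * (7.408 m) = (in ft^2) 1 nautical_mile = 1852 m, so 2.391 nautical_mile = 2.391 * 1852 = 4428.132 m. 7.408 m is already in m. Combine: 4428.132 m * 7.408 m = 32803.602 m^2. 1 ft^2 = 0.09290304 m^2, so 32803.602 m^2 = 32803.602 / 0.09290304 = 353095.03 ft^2 ≈ 3.531e+05 ft^2 (4 s.f.). Final answer: 3.531e+05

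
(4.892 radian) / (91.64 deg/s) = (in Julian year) 4.892 radian = 4.892 rad. 1 deg/s = 0.017453293 rad/s, so 91.64 deg/s = 91.64 * 0.017453293 = 1.5994197 rad/s. Combine: 4.892 rad / 1.5994197 rad/s = 3.0586093 s. 1 Julian year = 31557600 s, so 3.0586093 s = 3.0586093 / 31557600 = 9.6921479e-08 Julian year ≈ 9.692e-08 Julian year (4 s.f.). Final answer: 9.692e-08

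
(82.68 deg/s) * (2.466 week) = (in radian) 1 deg/s = 0.017453293 rad/s, so 82.68 deg/s = 82.68 * 0.017453293 = 1.4430382 rad/s. 1 week = 604800 s, so 2.466 week = 2.466 * 604800 = 1491436.8 s. Combine: 1.4430382 rad/s * 1491436.8 s = 2152200.3 rad. 2152200.3 rad = 2152200.3 radian ≈ 2.152e+06 radian (4 s.f.). Final answer: 2.152e+06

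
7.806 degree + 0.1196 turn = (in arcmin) 1 degree = 0.017453293 rad, so 7.806 degree = 7.806 * 0.017453293 = 0.1362404 rad. 1 turn = 6.2831853 rad, so 0.1196 turn = 0.1196 * 6.2831853 = 0.75146896 rad. Sum: 0.1362404 + 0.75146896 = 0.88770936 rad. 1 arcmin = 0.00029088821 rad, so 0.88770936 rad = 0.88770936 / 0.00029088821 = 3051.72 arcmin ≈ 3052 arcmin (4 s.f.). Final answer: 3052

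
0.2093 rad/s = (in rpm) 1 rpm = 0.10471976 rad/s, so 0.2093 rad/s = 0.2093 / 0.10471976 = 1.9986678 rpm ≈ 1.999 rpm (4 s.f.). Final answer: 1.999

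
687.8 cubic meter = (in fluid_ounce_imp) 687.8 cubic meter = 687.8 m^3. 1 fluid_ounce_imp = 2.8413063e-05 m^3, so 687.8 m^3 = 687.8 / 2.8413063e-05 = 24207176 fluid_ounce_imp ≈ 2.421e+07 fluid_ounce_imp (4 s.f.). Final answer: 2.421e+07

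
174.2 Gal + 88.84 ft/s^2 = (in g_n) 1 Gal = 0.01 m/s^2, so 174.2 Gal = 174.2 * 0.01 = 1.742 m/s^2. 1 ft/s^2 = 0.3048 m/s^2, so 88.84 ft/s^2 = 88.84 * 0.3048 = 27.078432 m/s^2. Sum: 1.742 + 27.078432 = 28.820432 m/s^2. 1 g_n = 9.80665 m/s^2, so 28.820432 m/s^2 = 28.820432 / 9.80665 = 2.9388662 g_n ≈ 2.939 g_n (4 s.f.). Final answer: 2.939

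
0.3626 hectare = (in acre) 1 hectare = 10000 m^2, so 0.3626 hectare = 0.3626 * 10000 = 3626 m^2. 1 acre = 4046.8564 m^2, so 3626 m^2 = 3626 / 4046.8564 = 0.89600411 acre ≈ 0.896 acre (4 s.f.). Final answer: 0.896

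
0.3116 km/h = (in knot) 0.1683. Check: 1 km/h = 0.27777778 m/s, so 0.3116 km/h = 0.3116 * 0.27777778 = 0.086555556 m/s. 1 knot = 0.51444444 m/s, so 0.086555556 m/s = 0.086555556 / 0.51444444 = 0.16825054 knot ≈ 0.1683 knot (4 s.f.).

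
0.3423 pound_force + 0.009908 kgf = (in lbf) 0.3641. Check: 1 pound_force = 4.4482216 N, so 0.3423 pound_force = 0.3423 * 4.4482216 = 1.5226263 N. 1 kgf = 9.80665 N, so 0.009908 kgf = 0.009908 * 9.80665 = 0.097164288 N. Sum: 1.5226263 + 0.097164288 = 1.6197905 N. 1 lbf = 4.4482216 N, so 1.6197905 N = 1.6197905 / 4.4482216 = 0.3641434 lbf ≈ 0.3641 lbf (4 s.f.).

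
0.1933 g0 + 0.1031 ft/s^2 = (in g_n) 1 g0 = 9.80665 m/s^2, so 0.1933 g0 = 0.1933 * 9.80665 = 1.8956254 m/s^2. 1 ft/s^2 = 0.3048 m/s^2, so 0.1031 ft/s^2 = 0.1031 * 0.3048 = 0.03142488 m/s^2. Sum: 1.8956254 + 0.03142488 = 1.9270503 m/s^2. 1 g_n = 9.80665 m/s^2, so 1.9270503 m/s^2 = 1.9270503 / 9.80665 = 0.19650445 g_n ≈ 0.1965 g_n (4 s.f.). Final answer: 0.1965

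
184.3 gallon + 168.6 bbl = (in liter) 1 gallon = 0.0037854118 m^3, so 184.3 gallon = 184.3 * 0.0037854118 = 0.69765139 m^3. 1 bbl = 0.15898729 m^3, so 168.6 bbl = 168.6 * 0.15898729 = 26.805258 m^3. Sum: 0.69765139 + 26.805258 = 27.502909 m^3. 1 liter = 0.001 m^3, so 27.502909 m^3 = 27.502909 / 0.001 = 27502.909 liter ≈ 2.75e+04 liter (4 s.f.). Final answer: 2.75e+04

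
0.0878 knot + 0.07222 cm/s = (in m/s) 1 knot = 0.51444444 m/s, so 0.0878 knot = 0.0878 * 0.51444444 = 0.045168222 m/s. 1 cm/s = 0.01 m/s, so 0.07222 cm/s = 0.07222 * 0.01 = 0.0007222 m/s. Sum: 0.045168222 + 0.0007222 = 0.045890422 m/s. Result: 0.045890422 m/s ≈ 0.04589 m/s (4 s.f.). Final answer: 0.04589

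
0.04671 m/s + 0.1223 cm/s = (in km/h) 0.1726. Check: 0.04671 m/s is already in m/s. 1 cm/s = 0.01 m/s, so 0.1223 cm/s = 0.1223 * 0.01 = 0.001223 m/s. Sum: 0.04671 + 0.001223 = 0.047933 m/s. 1 km/h = 0.27777778 m/s, so 0.047933 m/s = 0.047933 / 0.27777778 = 0.1725588 km/h ≈ 0.1726 km/h (4 s.f.).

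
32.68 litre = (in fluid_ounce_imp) 1 litre = 0.001 m^3, so 32.68 litre = 32.68 * 0.001 = 0.03268 m^3. 1 fluid_ounce_imp = 2.8413063e-05 m^3, so 0.03268 m^3 = 0.03268 / 2.8413063e-05 = 1150.1752 fluid_ounce_imp ≈ 1150 fluid_ounce_imp (4 s.f.). Final answer: 1150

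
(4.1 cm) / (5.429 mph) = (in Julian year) 5.353e-10. Check: 1 cm = 0.01 m, so 4.1 cm = 4.1 * 0.01 = 0.041 m. 1 mph = 0.44704 m/s, so 5.429 mph = 5.429 * 0.44704 = 2.4269802 m/s. Combine: 0.041 m / 2.4269802 m/s = 0.016893422 s. 1 Julian year = 31557600 s, so 0.016893422 s = 0.016893422 / 31557600 = 5.3532024e-10 Julian year ≈ 5.353e-10 Julian year (4 s.f.).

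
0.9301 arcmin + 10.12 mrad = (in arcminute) 1 arcmin = 0.00029088821 rad, so 0.9301 arcmin = 0.9301 * 0.00029088821 = 0.00027055512 rad. 1 mrad = 0.001 rad, so 10.12 mrad = 10.12 * 0.001 = 0.01012 rad. Sum: 0.00027055512 + 0.01012 = 0.010390555 rad. 1 arcminute = 0.00029088821 rad, so 0.010390555 rad = 0.010390555 / 0.00029088821 = 35.720097 arcminute ≈ 35.72 arcminute (4 s.f.). Final answer: 35.72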